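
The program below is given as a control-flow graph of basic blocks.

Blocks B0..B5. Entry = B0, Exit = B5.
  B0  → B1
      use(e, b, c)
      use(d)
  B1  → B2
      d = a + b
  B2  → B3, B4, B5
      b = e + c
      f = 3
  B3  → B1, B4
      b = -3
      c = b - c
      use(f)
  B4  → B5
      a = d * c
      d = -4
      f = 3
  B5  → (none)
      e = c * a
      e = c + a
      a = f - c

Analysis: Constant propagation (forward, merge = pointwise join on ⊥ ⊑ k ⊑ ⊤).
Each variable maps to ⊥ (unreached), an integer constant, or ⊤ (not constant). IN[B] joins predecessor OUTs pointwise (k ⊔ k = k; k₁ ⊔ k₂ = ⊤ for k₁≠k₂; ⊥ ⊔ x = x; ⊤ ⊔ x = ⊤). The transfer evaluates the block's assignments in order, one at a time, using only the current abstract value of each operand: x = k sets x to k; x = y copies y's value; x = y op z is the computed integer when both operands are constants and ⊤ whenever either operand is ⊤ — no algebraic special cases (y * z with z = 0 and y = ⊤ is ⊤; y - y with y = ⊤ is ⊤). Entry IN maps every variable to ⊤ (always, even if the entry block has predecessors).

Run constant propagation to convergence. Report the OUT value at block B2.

Answer: {a: ⊤, b: ⊤, c: ⊤, d: ⊤, e: ⊤, f: 3}

Trace:
Fixpoint table:
  B0: | IN=(all ⊤) | OUT=(all ⊤)
  B1: | IN=(all ⊤) | OUT=(all ⊤)
  B2: | IN=(all ⊤) | OUT={f:3; rest ⊤}
  B3: | IN={f:3; rest ⊤} | OUT={b:-3, f:3; rest ⊤}
  B4: | IN={f:3; rest ⊤} | OUT={d:-4, f:3; rest ⊤}
  B5: | IN={f:3; rest ⊤} | OUT={f:3; rest ⊤}

Merge at B2: IN[B2] = OUT[B1] = {a: ⊤, b: ⊤, c: ⊤, d: ⊤, e: ⊤, f: ⊤}
Applying B2's transfer function to that IN value gives OUT[B2] (row B2 above).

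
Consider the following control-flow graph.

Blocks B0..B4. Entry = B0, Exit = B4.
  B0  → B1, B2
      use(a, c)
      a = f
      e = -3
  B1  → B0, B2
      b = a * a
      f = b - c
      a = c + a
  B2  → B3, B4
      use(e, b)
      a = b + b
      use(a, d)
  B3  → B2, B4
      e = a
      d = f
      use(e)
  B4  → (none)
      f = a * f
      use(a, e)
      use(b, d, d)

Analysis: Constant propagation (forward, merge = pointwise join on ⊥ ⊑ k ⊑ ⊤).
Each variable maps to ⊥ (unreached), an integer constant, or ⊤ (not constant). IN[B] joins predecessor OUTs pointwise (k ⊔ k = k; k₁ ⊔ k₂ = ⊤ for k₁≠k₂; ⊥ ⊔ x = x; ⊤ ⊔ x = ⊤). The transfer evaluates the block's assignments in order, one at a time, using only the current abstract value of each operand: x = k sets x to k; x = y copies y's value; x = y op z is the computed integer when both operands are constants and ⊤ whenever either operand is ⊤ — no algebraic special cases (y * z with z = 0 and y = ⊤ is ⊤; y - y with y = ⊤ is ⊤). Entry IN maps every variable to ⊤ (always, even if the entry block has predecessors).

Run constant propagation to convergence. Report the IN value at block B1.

Answer: {a: ⊤, b: ⊤, c: ⊤, d: ⊤, e: -3, f: ⊤}

Derivation:
Per-block solution:
  B0:  IN=(all ⊤)  OUT={e:-3; rest ⊤}
  B1:  IN={e:-3; rest ⊤}  OUT={e:-3; rest ⊤}
  B2:  IN=(all ⊤)  OUT=(all ⊤)
  B3:  IN=(all ⊤)  OUT=(all ⊤)
  B4:  IN=(all ⊤)  OUT=(all ⊤)

Merge at B1: IN[B1] = OUT[B0] = {a: ⊤, b: ⊤, c: ⊤, d: ⊤, e: -3, f: ⊤}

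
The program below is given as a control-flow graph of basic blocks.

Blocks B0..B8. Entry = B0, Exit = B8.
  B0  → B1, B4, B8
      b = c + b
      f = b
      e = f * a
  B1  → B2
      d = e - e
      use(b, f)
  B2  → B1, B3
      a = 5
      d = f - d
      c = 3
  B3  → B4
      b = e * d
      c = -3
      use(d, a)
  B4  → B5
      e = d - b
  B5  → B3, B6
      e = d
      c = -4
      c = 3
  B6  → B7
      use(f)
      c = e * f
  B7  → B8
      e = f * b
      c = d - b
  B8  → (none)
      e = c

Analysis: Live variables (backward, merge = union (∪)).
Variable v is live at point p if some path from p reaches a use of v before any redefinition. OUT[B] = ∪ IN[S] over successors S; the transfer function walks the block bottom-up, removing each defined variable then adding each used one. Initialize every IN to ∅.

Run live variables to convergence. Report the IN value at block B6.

Answer: {b, d, e, f}

Derivation:
Converged values:
  B0:   IN={a, b, c, d}   OUT={a, b, c, d, e, f}
  B1:   IN={b, e, f}   OUT={b, d, e, f}
  B2:   IN={b, d, e, f}   OUT={a, b, d, e, f}
  B3:   IN={a, d, e, f}   OUT={a, b, d, f}
  B4:   IN={a, b, d, f}   OUT={a, b, d, f}
  B5:   IN={a, b, d, f}   OUT={a, b, d, e, f}
  B6:   IN={b, d, e, f}   OUT={b, d, f}
  B7:   IN={b, d, f}   OUT={c}
  B8:   IN={c}   OUT={}

Merge at B6: OUT[B6] = IN[B7] = {b, d, f}
Applying B6's transfer function to that OUT value gives IN[B6] (row B6 above).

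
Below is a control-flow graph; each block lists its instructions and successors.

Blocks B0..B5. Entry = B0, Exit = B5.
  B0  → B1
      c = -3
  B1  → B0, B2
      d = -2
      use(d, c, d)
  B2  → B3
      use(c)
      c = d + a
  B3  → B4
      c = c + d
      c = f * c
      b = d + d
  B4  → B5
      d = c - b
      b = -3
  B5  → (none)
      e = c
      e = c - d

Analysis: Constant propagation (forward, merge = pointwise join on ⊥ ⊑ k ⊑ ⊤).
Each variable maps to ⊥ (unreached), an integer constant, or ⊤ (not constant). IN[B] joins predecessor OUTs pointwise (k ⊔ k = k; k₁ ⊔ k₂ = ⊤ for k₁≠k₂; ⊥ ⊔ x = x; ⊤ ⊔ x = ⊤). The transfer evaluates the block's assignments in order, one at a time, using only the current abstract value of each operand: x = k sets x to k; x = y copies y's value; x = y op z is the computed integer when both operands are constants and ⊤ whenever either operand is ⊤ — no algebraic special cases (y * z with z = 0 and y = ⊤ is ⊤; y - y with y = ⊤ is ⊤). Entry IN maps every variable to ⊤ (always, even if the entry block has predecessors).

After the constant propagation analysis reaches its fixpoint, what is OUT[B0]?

Answer: {a: ⊤, b: ⊤, c: -3, d: ⊤, e: ⊤, f: ⊤}

Trace:
Fixpoint table:
  B0:  IN=(all ⊤)  OUT={c:-3; rest ⊤}
  B1:  IN={c:-3; rest ⊤}  OUT={c:-3, d:-2; rest ⊤}
  B2:  IN={c:-3, d:-2; rest ⊤}  OUT={d:-2; rest ⊤}
  B3:  IN={d:-2; rest ⊤}  OUT={b:-4, d:-2; rest ⊤}
  B4:  IN={b:-4, d:-2; rest ⊤}  OUT={b:-3; rest ⊤}
  B5:  IN={b:-3; rest ⊤}  OUT={b:-3; rest ⊤}

Merge at B0 (entry node, so the boundary value (all ⊤) is joined with the incoming edge(s)): IN[B0] = (all ⊤) ⊔ OUT[B1] = {a: ⊤, b: ⊤, c: ⊤, d: ⊤, e: ⊤, f: ⊤}
Applying B0's transfer function to that IN value gives OUT[B0] (row B0 above).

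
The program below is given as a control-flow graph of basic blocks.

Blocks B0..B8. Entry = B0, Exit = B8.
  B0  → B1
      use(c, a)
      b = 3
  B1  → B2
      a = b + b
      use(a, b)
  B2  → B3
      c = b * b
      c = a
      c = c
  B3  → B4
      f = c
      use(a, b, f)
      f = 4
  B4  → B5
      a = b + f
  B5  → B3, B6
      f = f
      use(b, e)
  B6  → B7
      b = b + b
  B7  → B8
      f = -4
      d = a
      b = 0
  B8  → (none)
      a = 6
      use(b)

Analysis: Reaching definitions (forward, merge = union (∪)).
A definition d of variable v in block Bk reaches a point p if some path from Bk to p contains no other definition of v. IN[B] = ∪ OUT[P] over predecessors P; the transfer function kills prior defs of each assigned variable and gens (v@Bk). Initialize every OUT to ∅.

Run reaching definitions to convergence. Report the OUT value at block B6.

Answer: {a@B4, b@B6, c@B2, f@B5}

Working:
Fixpoint table:
  B0:  IN={}  OUT={b@B0}
  B1:  IN={b@B0}  OUT={a@B1, b@B0}
  B2:  IN={a@B1, b@B0}  OUT={a@B1, b@B0, c@B2}
  B3:  IN={a@B1, a@B4, b@B0, c@B2, f@B5}  OUT={a@B1, a@B4, b@B0, c@B2, f@B3}
  B4:  IN={a@B1, a@B4, b@B0, c@B2, f@B3}  OUT={a@B4, b@B0, c@B2, f@B3}
  B5:  IN={a@B4, b@B0, c@B2, f@B3}  OUT={a@B4, b@B0, c@B2, f@B5}
  B6:  IN={a@B4, b@B0, c@B2, f@B5}  OUT={a@B4, b@B6, c@B2, f@B5}
  B7:  IN={a@B4, b@B6, c@B2, f@B5}  OUT={a@B4, b@B7, c@B2, d@B7, f@B7}
  B8:  IN={a@B4, b@B7, c@B2, d@B7, f@B7}  OUT={a@B8, b@B7, c@B2, d@B7, f@B7}

Merge at B6: IN[B6] = OUT[B5] = {a@B4, b@B0, c@B2, f@B5}
Applying B6's transfer function to that IN value gives OUT[B6] (row B6 above).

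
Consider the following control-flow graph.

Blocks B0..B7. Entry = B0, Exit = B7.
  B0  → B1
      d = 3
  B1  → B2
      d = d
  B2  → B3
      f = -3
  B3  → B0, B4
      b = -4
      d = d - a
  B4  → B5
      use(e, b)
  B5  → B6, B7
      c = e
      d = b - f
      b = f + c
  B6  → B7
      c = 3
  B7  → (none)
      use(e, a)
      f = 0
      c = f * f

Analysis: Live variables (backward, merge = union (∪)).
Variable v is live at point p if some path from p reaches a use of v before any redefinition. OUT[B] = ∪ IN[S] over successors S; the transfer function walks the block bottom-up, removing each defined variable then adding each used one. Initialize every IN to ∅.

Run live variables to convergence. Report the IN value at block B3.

Converged values:
  B0:  IN={a, e}  OUT={a, d, e}
  B1:  IN={a, d, e}  OUT={a, d, e}
  B2:  IN={a, d, e}  OUT={a, d, e, f}
  B3:  IN={a, d, e, f}  OUT={a, b, e, f}
  B4:  IN={a, b, e, f}  OUT={a, b, e, f}
  B5:  IN={a, b, e, f}  OUT={a, e}
  B6:  IN={a, e}  OUT={a, e}
  B7:  IN={a, e}  OUT={}

Merge at B3: OUT[B3] = IN[B0] ⊔ IN[B4] = {a, b, e, f}
Applying B3's transfer function to that OUT value gives IN[B3] (row B3 above).

Answer: {a, d, e, f}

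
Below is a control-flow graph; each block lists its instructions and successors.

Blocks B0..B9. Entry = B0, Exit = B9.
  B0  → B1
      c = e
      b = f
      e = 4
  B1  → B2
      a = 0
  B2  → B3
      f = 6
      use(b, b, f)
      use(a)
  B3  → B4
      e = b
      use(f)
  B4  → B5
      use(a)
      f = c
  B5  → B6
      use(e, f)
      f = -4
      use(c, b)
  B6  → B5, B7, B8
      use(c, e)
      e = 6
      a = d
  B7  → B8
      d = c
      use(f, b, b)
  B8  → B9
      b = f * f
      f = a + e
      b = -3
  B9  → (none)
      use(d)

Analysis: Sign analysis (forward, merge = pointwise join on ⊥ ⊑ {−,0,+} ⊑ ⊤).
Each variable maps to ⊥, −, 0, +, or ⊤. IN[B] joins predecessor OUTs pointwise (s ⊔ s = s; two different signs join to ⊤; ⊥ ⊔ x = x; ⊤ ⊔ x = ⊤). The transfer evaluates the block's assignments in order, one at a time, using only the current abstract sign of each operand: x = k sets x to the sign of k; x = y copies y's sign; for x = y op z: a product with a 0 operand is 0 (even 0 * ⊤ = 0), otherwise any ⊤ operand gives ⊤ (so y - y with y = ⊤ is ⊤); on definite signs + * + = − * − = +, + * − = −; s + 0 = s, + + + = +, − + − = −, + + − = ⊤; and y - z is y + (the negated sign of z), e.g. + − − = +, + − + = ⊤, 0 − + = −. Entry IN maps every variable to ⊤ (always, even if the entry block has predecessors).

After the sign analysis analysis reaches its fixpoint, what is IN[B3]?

Converged values:
  B0: | IN=(all ⊤) | OUT={e:+; rest ⊤}
  B1: | IN={e:+; rest ⊤} | OUT={a:0, e:+; rest ⊤}
  B2: | IN={a:0, e:+; rest ⊤} | OUT={a:0, e:+, f:+; rest ⊤}
  B3: | IN={a:0, e:+, f:+; rest ⊤} | OUT={a:0, f:+; rest ⊤}
  B4: | IN={a:0, f:+; rest ⊤} | OUT={a:0; rest ⊤}
  B5: | IN=(all ⊤) | OUT={f:-; rest ⊤}
  B6: | IN={f:-; rest ⊤} | OUT={e:+, f:-; rest ⊤}
  B7: | IN={e:+, f:-; rest ⊤} | OUT={e:+, f:-; rest ⊤}
  B8: | IN={e:+, f:-; rest ⊤} | OUT={b:-, e:+; rest ⊤}
  B9: | IN={b:-, e:+; rest ⊤} | OUT={b:-, e:+; rest ⊤}

Merge at B3: IN[B3] = OUT[B2] = {a: 0, b: ⊤, c: ⊤, d: ⊤, e: +, f: +}

Answer: {a: 0, b: ⊤, c: ⊤, d: ⊤, e: +, f: +}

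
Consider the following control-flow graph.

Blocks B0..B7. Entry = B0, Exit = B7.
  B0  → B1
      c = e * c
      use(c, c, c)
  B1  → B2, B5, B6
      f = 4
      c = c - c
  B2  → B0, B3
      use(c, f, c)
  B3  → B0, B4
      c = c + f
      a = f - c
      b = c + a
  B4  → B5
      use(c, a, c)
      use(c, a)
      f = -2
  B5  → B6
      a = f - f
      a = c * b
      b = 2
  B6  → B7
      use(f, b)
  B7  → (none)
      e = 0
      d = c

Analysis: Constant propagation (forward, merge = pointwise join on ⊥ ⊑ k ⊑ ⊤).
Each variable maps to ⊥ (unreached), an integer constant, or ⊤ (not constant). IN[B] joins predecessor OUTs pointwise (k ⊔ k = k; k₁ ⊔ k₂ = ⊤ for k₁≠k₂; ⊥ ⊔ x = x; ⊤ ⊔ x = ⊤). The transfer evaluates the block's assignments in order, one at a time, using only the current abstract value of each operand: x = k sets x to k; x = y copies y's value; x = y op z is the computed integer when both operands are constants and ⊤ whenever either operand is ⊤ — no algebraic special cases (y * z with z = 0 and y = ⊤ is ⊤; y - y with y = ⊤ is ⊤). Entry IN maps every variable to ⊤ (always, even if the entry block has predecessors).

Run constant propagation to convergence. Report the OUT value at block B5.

Converged values:
  B0:  IN=(all ⊤)  OUT=(all ⊤)
  B1:  IN=(all ⊤)  OUT={f:4; rest ⊤}
  B2:  IN={f:4; rest ⊤}  OUT={f:4; rest ⊤}
  B3:  IN={f:4; rest ⊤}  OUT={f:4; rest ⊤}
  B4:  IN={f:4; rest ⊤}  OUT={f:-2; rest ⊤}
  B5:  IN=(all ⊤)  OUT={b:2; rest ⊤}
  B6:  IN=(all ⊤)  OUT=(all ⊤)
  B7:  IN=(all ⊤)  OUT={e:0; rest ⊤}

Merge at B5: IN[B5] = OUT[B1] ⊔ OUT[B4] = {a: ⊤, b: ⊤, c: ⊤, d: ⊤, e: ⊤, f: ⊤}
Applying B5's transfer function to that IN value gives OUT[B5] (row B5 above).

Answer: {a: ⊤, b: 2, c: ⊤, d: ⊤, e: ⊤, f: ⊤}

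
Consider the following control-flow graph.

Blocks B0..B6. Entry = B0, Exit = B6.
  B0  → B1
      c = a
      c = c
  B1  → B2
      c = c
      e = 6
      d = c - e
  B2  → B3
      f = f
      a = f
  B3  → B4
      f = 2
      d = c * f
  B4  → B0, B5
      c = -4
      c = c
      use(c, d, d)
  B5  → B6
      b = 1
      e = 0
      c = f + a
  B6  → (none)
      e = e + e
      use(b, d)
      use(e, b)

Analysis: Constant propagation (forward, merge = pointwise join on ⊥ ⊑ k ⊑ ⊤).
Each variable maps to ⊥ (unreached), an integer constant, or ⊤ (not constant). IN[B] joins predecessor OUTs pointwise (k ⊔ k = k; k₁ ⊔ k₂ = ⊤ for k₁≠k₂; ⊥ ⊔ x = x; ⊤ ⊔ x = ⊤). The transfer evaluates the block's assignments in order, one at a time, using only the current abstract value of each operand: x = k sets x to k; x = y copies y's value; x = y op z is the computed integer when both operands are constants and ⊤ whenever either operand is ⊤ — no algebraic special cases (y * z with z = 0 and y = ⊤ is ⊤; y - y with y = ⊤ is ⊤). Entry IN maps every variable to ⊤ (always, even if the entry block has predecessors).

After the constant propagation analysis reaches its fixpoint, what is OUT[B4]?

Answer: {a: ⊤, b: ⊤, c: -4, d: ⊤, e: 6, f: 2}

Trace:
Converged values:
  B0:   IN=(all ⊤)   OUT=(all ⊤)
  B1:   IN=(all ⊤)   OUT={e:6; rest ⊤}
  B2:   IN={e:6; rest ⊤}   OUT={e:6; rest ⊤}
  B3:   IN={e:6; rest ⊤}   OUT={e:6, f:2; rest ⊤}
  B4:   IN={e:6, f:2; rest ⊤}   OUT={c:-4, e:6, f:2; rest ⊤}
  B5:   IN={c:-4, e:6, f:2; rest ⊤}   OUT={b:1, e:0, f:2; rest ⊤}
  B6:   IN={b:1, e:0, f:2; rest ⊤}   OUT={b:1, e:0, f:2; rest ⊤}

Merge at B4: IN[B4] = OUT[B3] = {a: ⊤, b: ⊤, c: ⊤, d: ⊤, e: 6, f: 2}
Applying B4's transfer function to that IN value gives OUT[B4] (row B4 above).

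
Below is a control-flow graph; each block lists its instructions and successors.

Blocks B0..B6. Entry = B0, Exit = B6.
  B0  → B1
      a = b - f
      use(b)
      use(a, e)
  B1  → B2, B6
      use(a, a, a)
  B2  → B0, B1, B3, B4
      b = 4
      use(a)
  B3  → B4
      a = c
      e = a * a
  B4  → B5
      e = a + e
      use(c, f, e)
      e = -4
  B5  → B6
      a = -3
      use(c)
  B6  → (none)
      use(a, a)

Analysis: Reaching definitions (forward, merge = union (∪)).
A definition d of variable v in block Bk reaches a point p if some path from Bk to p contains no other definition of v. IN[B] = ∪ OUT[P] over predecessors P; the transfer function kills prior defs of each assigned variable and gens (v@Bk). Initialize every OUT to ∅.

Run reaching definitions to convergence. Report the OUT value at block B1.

Converged values:
  B0:  IN={a@B0, b@B2}  OUT={a@B0, b@B2}
  B1:  IN={a@B0, b@B2}  OUT={a@B0, b@B2}
  B2:  IN={a@B0, b@B2}  OUT={a@B0, b@B2}
  B3:  IN={a@B0, b@B2}  OUT={a@B3, b@B2, e@B3}
  B4:  IN={a@B0, a@B3, b@B2, e@B3}  OUT={a@B0, a@B3, b@B2, e@B4}
  B5:  IN={a@B0, a@B3, b@B2, e@B4}  OUT={a@B5, b@B2, e@B4}
  B6:  IN={a@B0, a@B5, b@B2, e@B4}  OUT={a@B0, a@B5, b@B2, e@B4}

Merge at B1: IN[B1] = OUT[B0] ⊔ OUT[B2] = {a@B0, b@B2}
Applying B1's transfer function to that IN value gives OUT[B1] (row B1 above).

Answer: {a@B0, b@B2}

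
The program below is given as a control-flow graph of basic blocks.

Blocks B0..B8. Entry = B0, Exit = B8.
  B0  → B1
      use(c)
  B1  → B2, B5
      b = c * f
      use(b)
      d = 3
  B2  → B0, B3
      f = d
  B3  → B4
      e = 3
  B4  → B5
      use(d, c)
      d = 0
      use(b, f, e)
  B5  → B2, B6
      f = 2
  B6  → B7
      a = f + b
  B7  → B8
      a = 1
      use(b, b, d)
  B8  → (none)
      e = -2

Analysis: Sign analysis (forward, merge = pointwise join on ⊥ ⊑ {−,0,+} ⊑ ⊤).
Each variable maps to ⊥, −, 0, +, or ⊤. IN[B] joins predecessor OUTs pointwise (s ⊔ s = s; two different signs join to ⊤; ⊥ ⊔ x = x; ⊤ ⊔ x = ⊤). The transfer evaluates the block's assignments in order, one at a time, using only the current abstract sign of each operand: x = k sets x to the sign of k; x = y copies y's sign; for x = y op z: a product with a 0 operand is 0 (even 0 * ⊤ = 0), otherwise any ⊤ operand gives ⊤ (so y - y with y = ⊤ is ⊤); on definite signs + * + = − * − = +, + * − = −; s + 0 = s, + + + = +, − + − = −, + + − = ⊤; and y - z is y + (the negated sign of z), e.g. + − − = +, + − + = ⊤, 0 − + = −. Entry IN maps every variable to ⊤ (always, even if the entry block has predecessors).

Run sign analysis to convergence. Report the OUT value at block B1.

Answer: {a: ⊤, b: ⊤, c: ⊤, d: +, e: ⊤, f: ⊤}

Working:
Per-block solution:
  B0: | IN=(all ⊤) | OUT=(all ⊤)
  B1: | IN=(all ⊤) | OUT={d:+; rest ⊤}
  B2: | IN=(all ⊤) | OUT=(all ⊤)
  B3: | IN=(all ⊤) | OUT={e:+; rest ⊤}
  B4: | IN={e:+; rest ⊤} | OUT={d:0, e:+; rest ⊤}
  B5: | IN=(all ⊤) | OUT={f:+; rest ⊤}
  B6: | IN={f:+; rest ⊤} | OUT={f:+; rest ⊤}
  B7: | IN={f:+; rest ⊤} | OUT={a:+, f:+; rest ⊤}
  B8: | IN={a:+, f:+; rest ⊤} | OUT={a:+, e:-, f:+; rest ⊤}

Merge at B1: IN[B1] = OUT[B0] = {a: ⊤, b: ⊤, c: ⊤, d: ⊤, e: ⊤, f: ⊤}
Applying B1's transfer function to that IN value gives OUT[B1] (row B1 above).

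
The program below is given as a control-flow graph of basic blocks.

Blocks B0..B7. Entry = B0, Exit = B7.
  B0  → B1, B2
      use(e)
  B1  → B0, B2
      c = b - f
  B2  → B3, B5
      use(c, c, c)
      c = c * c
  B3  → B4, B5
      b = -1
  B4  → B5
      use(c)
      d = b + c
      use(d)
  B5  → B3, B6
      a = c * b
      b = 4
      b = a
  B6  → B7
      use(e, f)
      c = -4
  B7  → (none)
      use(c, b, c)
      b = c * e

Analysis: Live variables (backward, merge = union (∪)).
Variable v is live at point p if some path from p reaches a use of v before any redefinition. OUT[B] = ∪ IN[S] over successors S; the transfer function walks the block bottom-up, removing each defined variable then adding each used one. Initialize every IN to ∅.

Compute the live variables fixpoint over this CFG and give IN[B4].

Per-block solution:
  B0:  IN={b, c, e, f}  OUT={b, c, e, f}
  B1:  IN={b, e, f}  OUT={b, c, e, f}
  B2:  IN={b, c, e, f}  OUT={b, c, e, f}
  B3:  IN={c, e, f}  OUT={b, c, e, f}
  B4:  IN={b, c, e, f}  OUT={b, c, e, f}
  B5:  IN={b, c, e, f}  OUT={b, c, e, f}
  B6:  IN={b, e, f}  OUT={b, c, e}
  B7:  IN={b, c, e}  OUT={}

Merge at B4: OUT[B4] = IN[B5] = {b, c, e, f}
Applying B4's transfer function to that OUT value gives IN[B4] (row B4 above).

Answer: {b, c, e, f}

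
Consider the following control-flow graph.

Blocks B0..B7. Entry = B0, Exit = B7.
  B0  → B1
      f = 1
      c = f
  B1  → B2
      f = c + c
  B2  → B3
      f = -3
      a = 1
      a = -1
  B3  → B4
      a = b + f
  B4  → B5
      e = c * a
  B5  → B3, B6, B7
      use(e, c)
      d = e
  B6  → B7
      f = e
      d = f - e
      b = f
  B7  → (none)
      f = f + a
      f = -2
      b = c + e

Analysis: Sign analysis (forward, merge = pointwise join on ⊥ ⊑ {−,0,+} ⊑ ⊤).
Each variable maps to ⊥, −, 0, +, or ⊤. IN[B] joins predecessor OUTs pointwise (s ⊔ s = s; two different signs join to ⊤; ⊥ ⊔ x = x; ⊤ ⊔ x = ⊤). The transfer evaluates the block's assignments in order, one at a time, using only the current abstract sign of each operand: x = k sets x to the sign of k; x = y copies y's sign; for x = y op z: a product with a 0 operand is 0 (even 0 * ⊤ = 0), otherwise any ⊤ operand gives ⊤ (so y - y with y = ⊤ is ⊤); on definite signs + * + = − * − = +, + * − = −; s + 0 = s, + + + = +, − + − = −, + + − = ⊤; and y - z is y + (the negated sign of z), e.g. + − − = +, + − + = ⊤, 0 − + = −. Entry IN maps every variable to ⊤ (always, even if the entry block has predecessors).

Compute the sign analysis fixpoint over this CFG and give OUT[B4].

Answer: {a: ⊤, b: ⊤, c: +, d: ⊤, e: ⊤, f: -}

Trace:
Fixpoint table:
  B0:  IN=(all ⊤)  OUT={c:+, f:+; rest ⊤}
  B1:  IN={c:+, f:+; rest ⊤}  OUT={c:+, f:+; rest ⊤}
  B2:  IN={c:+, f:+; rest ⊤}  OUT={a:-, c:+, f:-; rest ⊤}
  B3:  IN={c:+, f:-; rest ⊤}  OUT={c:+, f:-; rest ⊤}
  B4:  IN={c:+, f:-; rest ⊤}  OUT={c:+, f:-; rest ⊤}
  B5:  IN={c:+, f:-; rest ⊤}  OUT={c:+, f:-; rest ⊤}
  B6:  IN={c:+, f:-; rest ⊤}  OUT={c:+; rest ⊤}
  B7:  IN={c:+; rest ⊤}  OUT={c:+, f:-; rest ⊤}

Merge at B4: IN[B4] = OUT[B3] = {a: ⊤, b: ⊤, c: +, d: ⊤, e: ⊤, f: -}
Applying B4's transfer function to that IN value gives OUT[B4] (row B4 above).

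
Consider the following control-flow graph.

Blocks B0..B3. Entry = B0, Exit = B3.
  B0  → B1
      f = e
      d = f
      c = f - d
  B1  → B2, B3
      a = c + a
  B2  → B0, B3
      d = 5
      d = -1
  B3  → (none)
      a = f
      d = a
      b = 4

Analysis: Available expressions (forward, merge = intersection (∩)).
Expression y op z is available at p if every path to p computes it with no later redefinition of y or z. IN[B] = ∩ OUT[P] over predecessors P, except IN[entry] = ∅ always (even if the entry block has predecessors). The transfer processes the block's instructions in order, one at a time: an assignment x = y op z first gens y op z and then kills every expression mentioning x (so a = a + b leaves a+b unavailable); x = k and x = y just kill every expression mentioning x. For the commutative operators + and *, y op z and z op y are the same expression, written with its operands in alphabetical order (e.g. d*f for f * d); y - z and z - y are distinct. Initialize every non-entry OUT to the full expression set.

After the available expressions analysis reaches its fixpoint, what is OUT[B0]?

Answer: {f-d}

Trace:
Per-block solution:
  B0:  IN={}  OUT={f-d}
  B1:  IN={f-d}  OUT={f-d}
  B2:  IN={f-d}  OUT={}
  B3:  IN={}  OUT={}

Merge at B0 (entry node, so the boundary value {} is joined with the incoming edge(s)): IN[B0] = {} ∩ OUT[B2] = {}
Applying B0's transfer function to that IN value gives OUT[B0] (row B0 above).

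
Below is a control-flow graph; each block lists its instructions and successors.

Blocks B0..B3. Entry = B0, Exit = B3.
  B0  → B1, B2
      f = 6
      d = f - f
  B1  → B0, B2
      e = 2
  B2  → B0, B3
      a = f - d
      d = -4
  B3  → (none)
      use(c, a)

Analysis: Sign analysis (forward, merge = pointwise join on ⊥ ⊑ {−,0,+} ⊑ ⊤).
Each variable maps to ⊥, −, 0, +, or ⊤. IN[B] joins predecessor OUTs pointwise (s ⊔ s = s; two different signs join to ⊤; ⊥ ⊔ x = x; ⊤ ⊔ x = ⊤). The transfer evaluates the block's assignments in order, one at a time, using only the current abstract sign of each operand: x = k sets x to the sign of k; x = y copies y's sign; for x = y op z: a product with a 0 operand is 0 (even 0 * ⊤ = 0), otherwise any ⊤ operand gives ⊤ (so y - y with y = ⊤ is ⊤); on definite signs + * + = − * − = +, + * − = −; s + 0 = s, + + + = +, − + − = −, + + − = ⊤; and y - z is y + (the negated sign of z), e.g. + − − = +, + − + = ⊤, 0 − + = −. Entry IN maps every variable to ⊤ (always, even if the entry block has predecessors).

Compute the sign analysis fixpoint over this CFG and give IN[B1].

Answer: {a: ⊤, b: ⊤, c: ⊤, d: ⊤, e: ⊤, f: +}

Working:
Per-block solution:
  B0: | IN=(all ⊤) | OUT={f:+; rest ⊤}
  B1: | IN={f:+; rest ⊤} | OUT={e:+, f:+; rest ⊤}
  B2: | IN={f:+; rest ⊤} | OUT={d:-, f:+; rest ⊤}
  B3: | IN={d:-, f:+; rest ⊤} | OUT={d:-, f:+; rest ⊤}

Merge at B1: IN[B1] = OUT[B0] = {a: ⊤, b: ⊤, c: ⊤, d: ⊤, e: ⊤, f: +}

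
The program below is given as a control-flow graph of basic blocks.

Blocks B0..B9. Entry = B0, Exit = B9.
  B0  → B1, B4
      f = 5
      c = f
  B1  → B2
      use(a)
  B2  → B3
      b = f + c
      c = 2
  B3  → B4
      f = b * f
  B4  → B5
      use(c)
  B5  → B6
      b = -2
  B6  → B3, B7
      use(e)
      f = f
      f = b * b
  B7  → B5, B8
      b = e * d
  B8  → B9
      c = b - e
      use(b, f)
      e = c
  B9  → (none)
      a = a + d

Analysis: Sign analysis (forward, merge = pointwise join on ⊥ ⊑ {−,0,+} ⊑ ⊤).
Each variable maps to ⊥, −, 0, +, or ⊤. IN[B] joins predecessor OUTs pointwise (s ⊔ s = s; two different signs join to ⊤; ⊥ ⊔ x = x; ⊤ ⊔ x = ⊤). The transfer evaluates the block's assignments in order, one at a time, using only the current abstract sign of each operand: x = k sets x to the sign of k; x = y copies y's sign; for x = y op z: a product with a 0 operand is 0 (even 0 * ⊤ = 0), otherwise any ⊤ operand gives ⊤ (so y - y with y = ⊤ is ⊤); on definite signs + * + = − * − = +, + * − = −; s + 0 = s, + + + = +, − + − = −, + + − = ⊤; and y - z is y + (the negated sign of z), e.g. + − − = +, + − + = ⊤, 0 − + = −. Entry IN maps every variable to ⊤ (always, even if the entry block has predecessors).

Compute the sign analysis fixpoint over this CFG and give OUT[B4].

Fixpoint table:
  B0:   IN=(all ⊤)   OUT={c:+, f:+; rest ⊤}
  B1:   IN={c:+, f:+; rest ⊤}   OUT={c:+, f:+; rest ⊤}
  B2:   IN={c:+, f:+; rest ⊤}   OUT={b:+, c:+, f:+; rest ⊤}
  B3:   IN={c:+, f:+; rest ⊤}   OUT={c:+; rest ⊤}
  B4:   IN={c:+; rest ⊤}   OUT={c:+; rest ⊤}
  B5:   IN={c:+; rest ⊤}   OUT={b:-, c:+; rest ⊤}
  B6:   IN={b:-, c:+; rest ⊤}   OUT={b:-, c:+, f:+; rest ⊤}
  B7:   IN={b:-, c:+, f:+; rest ⊤}   OUT={c:+, f:+; rest ⊤}
  B8:   IN={c:+, f:+; rest ⊤}   OUT={f:+; rest ⊤}
  B9:   IN={f:+; rest ⊤}   OUT={f:+; rest ⊤}

Merge at B4: IN[B4] = OUT[B0] ⊔ OUT[B3] = {a: ⊤, b: ⊤, c: +, d: ⊤, e: ⊤, f: ⊤}
Applying B4's transfer function to that IN value gives OUT[B4] (row B4 above).

Answer: {a: ⊤, b: ⊤, c: +, d: ⊤, e: ⊤, f: ⊤}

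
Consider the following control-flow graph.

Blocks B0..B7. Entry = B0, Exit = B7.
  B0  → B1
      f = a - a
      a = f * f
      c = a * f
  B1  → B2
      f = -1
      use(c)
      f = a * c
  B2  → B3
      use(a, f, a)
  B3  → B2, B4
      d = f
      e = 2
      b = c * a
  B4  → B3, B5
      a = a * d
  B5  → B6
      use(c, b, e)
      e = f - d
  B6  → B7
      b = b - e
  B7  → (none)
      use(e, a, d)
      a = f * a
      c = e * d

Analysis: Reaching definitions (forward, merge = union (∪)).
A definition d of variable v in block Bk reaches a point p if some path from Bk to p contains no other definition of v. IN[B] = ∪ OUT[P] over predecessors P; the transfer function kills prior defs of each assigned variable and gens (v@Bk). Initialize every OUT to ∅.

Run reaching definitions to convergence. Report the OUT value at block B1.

Answer: {a@B0, c@B0, f@B1}

Trace:
Per-block solution:
  B0:  IN={}  OUT={a@B0, c@B0, f@B0}
  B1:  IN={a@B0, c@B0, f@B0}  OUT={a@B0, c@B0, f@B1}
  B2:  IN={a@B0, a@B4, b@B3, c@B0, d@B3, e@B3, f@B1}  OUT={a@B0, a@B4, b@B3, c@B0, d@B3, e@B3, f@B1}
  B3:  IN={a@B0, a@B4, b@B3, c@B0, d@B3, e@B3, f@B1}  OUT={a@B0, a@B4, b@B3, c@B0, d@B3, e@B3, f@B1}
  B4:  IN={a@B0, a@B4, b@B3, c@B0, d@B3, e@B3, f@B1}  OUT={a@B4, b@B3, c@B0, d@B3, e@B3, f@B1}
  B5:  IN={a@B4, b@B3, c@B0, d@B3, e@B3, f@B1}  OUT={a@B4, b@B3, c@B0, d@B3, e@B5, f@B1}
  B6:  IN={a@B4, b@B3, c@B0, d@B3, e@B5, f@B1}  OUT={a@B4, b@B6, c@B0, d@B3, e@B5, f@B1}
  B7:  IN={a@B4, b@B6, c@B0, d@B3, e@B5, f@B1}  OUT={a@B7, b@B6, c@B7, d@B3, e@B5, f@B1}

Merge at B1: IN[B1] = OUT[B0] = {a@B0, c@B0, f@B0}
Applying B1's transfer function to that IN value gives OUT[B1] (row B1 above).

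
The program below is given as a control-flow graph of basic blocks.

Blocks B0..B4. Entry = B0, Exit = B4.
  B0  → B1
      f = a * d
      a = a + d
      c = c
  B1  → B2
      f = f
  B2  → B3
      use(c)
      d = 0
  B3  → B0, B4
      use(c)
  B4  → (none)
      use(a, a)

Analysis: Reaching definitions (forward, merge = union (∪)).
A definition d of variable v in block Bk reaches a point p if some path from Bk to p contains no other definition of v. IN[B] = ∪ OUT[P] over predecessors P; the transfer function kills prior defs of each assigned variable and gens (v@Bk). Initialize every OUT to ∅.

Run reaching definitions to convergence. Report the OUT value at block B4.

Answer: {a@B0, c@B0, d@B2, f@B1}

Trace:
Fixpoint table:
  B0:  IN={a@B0, c@B0, d@B2, f@B1}  OUT={a@B0, c@B0, d@B2, f@B0}
  B1:  IN={a@B0, c@B0, d@B2, f@B0}  OUT={a@B0, c@B0, d@B2, f@B1}
  B2:  IN={a@B0, c@B0, d@B2, f@B1}  OUT={a@B0, c@B0, d@B2, f@B1}
  B3:  IN={a@B0, c@B0, d@B2, f@B1}  OUT={a@B0, c@B0, d@B2, f@B1}
  B4:  IN={a@B0, c@B0, d@B2, f@B1}  OUT={a@B0, c@B0, d@B2, f@B1}

Merge at B4: IN[B4] = OUT[B3] = {a@B0, c@B0, d@B2, f@B1}
Applying B4's transfer function to that IN value gives OUT[B4] (row B4 above).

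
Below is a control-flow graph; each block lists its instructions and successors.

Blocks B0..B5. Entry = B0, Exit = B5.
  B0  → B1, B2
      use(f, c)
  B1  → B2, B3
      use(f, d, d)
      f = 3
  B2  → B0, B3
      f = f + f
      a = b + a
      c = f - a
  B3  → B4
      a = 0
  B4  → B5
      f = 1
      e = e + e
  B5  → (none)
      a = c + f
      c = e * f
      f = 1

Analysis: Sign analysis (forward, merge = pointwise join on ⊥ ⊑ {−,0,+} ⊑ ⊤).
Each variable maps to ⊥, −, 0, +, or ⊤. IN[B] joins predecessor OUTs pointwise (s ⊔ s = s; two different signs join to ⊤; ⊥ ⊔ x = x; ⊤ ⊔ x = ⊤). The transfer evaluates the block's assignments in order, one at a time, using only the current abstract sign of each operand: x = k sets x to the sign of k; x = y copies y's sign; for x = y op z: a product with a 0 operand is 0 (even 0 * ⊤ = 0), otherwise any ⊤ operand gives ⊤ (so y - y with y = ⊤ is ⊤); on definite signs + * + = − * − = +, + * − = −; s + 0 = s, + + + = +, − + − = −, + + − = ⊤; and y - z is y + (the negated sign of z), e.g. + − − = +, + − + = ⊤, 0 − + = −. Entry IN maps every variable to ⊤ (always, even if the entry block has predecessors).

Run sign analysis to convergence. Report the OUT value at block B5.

Converged values:
  B0:  IN=(all ⊤)  OUT=(all ⊤)
  B1:  IN=(all ⊤)  OUT={f:+; rest ⊤}
  B2:  IN=(all ⊤)  OUT=(all ⊤)
  B3:  IN=(all ⊤)  OUT={a:0; rest ⊤}
  B4:  IN={a:0; rest ⊤}  OUT={a:0, f:+; rest ⊤}
  B5:  IN={a:0, f:+; rest ⊤}  OUT={f:+; rest ⊤}

Merge at B5: IN[B5] = OUT[B4] = {a: 0, b: ⊤, c: ⊤, d: ⊤, e: ⊤, f: +}
Applying B5's transfer function to that IN value gives OUT[B5] (row B5 above).

Answer: {a: ⊤, b: ⊤, c: ⊤, d: ⊤, e: ⊤, f: +}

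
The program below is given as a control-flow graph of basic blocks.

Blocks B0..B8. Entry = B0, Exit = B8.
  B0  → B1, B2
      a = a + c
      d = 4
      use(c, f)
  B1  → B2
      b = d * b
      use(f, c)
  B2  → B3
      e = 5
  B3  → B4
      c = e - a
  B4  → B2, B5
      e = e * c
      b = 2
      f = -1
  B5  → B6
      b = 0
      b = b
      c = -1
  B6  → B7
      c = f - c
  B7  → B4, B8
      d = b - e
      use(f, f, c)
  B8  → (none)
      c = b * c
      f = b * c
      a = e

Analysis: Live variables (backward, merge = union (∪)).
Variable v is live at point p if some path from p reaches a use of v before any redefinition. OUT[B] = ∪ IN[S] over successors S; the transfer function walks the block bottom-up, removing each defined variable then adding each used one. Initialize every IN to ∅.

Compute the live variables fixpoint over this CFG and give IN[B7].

Answer: {a, b, c, e, f}

Derivation:
Converged values:
  B0: | IN={a, b, c, f} | OUT={a, b, c, d, f}
  B1: | IN={a, b, c, d, f} | OUT={a}
  B2: | IN={a} | OUT={a, e}
  B3: | IN={a, e} | OUT={a, c, e}
  B4: | IN={a, c, e} | OUT={a, e, f}
  B5: | IN={a, e, f} | OUT={a, b, c, e, f}
  B6: | IN={a, b, c, e, f} | OUT={a, b, c, e, f}
  B7: | IN={a, b, c, e, f} | OUT={a, b, c, e}
  B8: | IN={b, c, e} | OUT={}

Merge at B7: OUT[B7] = IN[B4] ⊔ IN[B8] = {a, b, c, e}
Applying B7's transfer function to that OUT value gives IN[B7] (row B7 above).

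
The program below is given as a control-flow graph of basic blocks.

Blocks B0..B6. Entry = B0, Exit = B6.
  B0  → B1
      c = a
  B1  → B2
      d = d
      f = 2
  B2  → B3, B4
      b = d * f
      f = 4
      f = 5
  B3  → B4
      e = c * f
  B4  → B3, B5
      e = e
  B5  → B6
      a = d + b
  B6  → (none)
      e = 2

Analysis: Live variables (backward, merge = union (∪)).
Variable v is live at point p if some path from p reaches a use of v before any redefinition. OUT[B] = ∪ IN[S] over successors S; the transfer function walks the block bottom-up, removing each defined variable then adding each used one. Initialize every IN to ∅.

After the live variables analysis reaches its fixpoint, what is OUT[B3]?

Answer: {b, c, d, e, f}

Derivation:
Per-block solution:
  B0: | IN={a, d, e} | OUT={c, d, e}
  B1: | IN={c, d, e} | OUT={c, d, e, f}
  B2: | IN={c, d, e, f} | OUT={b, c, d, e, f}
  B3: | IN={b, c, d, f} | OUT={b, c, d, e, f}
  B4: | IN={b, c, d, e, f} | OUT={b, c, d, f}
  B5: | IN={b, d} | OUT={}
  B6: | IN={} | OUT={}

Merge at B3: OUT[B3] = IN[B4] = {b, c, d, e, f}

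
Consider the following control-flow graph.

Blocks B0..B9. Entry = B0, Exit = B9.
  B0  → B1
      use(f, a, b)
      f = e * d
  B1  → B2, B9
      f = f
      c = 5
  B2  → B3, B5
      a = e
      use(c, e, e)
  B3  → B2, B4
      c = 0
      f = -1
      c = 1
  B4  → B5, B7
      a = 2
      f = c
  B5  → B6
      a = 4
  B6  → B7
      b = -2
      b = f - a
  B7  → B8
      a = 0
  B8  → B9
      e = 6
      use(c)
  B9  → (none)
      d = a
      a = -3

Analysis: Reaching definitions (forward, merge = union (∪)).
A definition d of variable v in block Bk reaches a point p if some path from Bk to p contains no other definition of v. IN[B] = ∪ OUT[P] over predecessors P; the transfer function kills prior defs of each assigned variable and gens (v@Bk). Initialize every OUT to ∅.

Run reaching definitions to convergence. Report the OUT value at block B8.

Answer: {a@B7, b@B6, c@B1, c@B3, e@B8, f@B1, f@B3, f@B4}

Working:
Fixpoint table:
  B0:   IN={}   OUT={f@B0}
  B1:   IN={f@B0}   OUT={c@B1, f@B1}
  B2:   IN={a@B2, c@B1, c@B3, f@B1, f@B3}   OUT={a@B2, c@B1, c@B3, f@B1, f@B3}
  B3:   IN={a@B2, c@B1, c@B3, f@B1, f@B3}   OUT={a@B2, c@B3, f@B3}
  B4:   IN={a@B2, c@B3, f@B3}   OUT={a@B4, c@B3, f@B4}
  B5:   IN={a@B2, a@B4, c@B1, c@B3, f@B1, f@B3, f@B4}   OUT={a@B5, c@B1, c@B3, f@B1, f@B3, f@B4}
  B6:   IN={a@B5, c@B1, c@B3, f@B1, f@B3, f@B4}   OUT={a@B5, b@B6, c@B1, c@B3, f@B1, f@B3, f@B4}
  B7:   IN={a@B4, a@B5, b@B6, c@B1, c@B3, f@B1, f@B3, f@B4}   OUT={a@B7, b@B6, c@B1, c@B3, f@B1, f@B3, f@B4}
  B8:   IN={a@B7, b@B6, c@B1, c@B3, f@B1, f@B3, f@B4}   OUT={a@B7, b@B6, c@B1, c@B3, e@B8, f@B1, f@B3, f@B4}
  B9:   IN={a@B7, b@B6, c@B1, c@B3, e@B8, f@B1, f@B3, f@B4}   OUT={a@B9, b@B6, c@B1, c@B3, d@B9, e@B8, f@B1, f@B3, f@B4}

Merge at B8: IN[B8] = OUT[B7] = {a@B7, b@B6, c@B1, c@B3, f@B1, f@B3, f@B4}
Applying B8's transfer function to that IN value gives OUT[B8] (row B8 above).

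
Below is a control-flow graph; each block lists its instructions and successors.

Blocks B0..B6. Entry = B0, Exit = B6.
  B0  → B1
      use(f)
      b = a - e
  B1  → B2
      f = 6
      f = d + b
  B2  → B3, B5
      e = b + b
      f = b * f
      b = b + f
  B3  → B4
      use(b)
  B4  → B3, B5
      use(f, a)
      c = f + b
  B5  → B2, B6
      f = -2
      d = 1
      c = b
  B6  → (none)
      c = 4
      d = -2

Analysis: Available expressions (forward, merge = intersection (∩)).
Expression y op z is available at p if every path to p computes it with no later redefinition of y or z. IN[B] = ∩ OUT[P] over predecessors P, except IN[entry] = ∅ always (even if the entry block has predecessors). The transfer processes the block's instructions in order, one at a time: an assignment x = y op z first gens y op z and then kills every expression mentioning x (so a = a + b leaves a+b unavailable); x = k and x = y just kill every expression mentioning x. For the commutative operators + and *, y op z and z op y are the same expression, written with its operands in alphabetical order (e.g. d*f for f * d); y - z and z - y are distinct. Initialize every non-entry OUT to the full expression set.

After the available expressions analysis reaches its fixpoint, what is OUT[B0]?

Answer: {a-e}

Trace:
Per-block solution:
  B0:   IN={}   OUT={a-e}
  B1:   IN={a-e}   OUT={a-e, b+d}
  B2:   IN={}   OUT={}
  B3:   IN={}   OUT={}
  B4:   IN={}   OUT={b+f}
  B5:   IN={}   OUT={}
  B6:   IN={}   OUT={}

B0 is the boundary node: IN[B0] = {}
Applying B0's transfer function to that IN value gives OUT[B0] (row B0 above).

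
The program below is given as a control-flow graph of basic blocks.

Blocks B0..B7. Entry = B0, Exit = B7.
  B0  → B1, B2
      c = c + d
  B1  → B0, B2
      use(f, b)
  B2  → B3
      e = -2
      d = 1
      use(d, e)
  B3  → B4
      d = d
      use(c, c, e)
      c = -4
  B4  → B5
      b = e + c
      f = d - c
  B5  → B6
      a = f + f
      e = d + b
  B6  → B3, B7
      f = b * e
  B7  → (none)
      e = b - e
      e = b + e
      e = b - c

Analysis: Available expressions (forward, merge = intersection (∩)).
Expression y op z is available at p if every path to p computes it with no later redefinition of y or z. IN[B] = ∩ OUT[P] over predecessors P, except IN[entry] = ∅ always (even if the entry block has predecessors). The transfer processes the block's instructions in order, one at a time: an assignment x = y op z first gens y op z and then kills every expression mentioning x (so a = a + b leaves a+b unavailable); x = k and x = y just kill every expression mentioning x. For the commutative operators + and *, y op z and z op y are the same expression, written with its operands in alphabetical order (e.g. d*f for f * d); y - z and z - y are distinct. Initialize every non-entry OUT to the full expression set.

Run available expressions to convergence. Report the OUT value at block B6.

Answer: {b*e, b+d, d-c}

Trace:
Per-block solution:
  B0:  IN={}  OUT={}
  B1:  IN={}  OUT={}
  B2:  IN={}  OUT={}
  B3:  IN={}  OUT={}
  B4:  IN={}  OUT={c+e, d-c}
  B5:  IN={c+e, d-c}  OUT={b+d, d-c, f+f}
  B6:  IN={b+d, d-c, f+f}  OUT={b*e, b+d, d-c}
  B7:  IN={b*e, b+d, d-c}  OUT={b+d, b-c, d-c}

Merge at B6: IN[B6] = OUT[B5] = {b+d, d-c, f+f}
Applying B6's transfer function to that IN value gives OUT[B6] (row B6 above).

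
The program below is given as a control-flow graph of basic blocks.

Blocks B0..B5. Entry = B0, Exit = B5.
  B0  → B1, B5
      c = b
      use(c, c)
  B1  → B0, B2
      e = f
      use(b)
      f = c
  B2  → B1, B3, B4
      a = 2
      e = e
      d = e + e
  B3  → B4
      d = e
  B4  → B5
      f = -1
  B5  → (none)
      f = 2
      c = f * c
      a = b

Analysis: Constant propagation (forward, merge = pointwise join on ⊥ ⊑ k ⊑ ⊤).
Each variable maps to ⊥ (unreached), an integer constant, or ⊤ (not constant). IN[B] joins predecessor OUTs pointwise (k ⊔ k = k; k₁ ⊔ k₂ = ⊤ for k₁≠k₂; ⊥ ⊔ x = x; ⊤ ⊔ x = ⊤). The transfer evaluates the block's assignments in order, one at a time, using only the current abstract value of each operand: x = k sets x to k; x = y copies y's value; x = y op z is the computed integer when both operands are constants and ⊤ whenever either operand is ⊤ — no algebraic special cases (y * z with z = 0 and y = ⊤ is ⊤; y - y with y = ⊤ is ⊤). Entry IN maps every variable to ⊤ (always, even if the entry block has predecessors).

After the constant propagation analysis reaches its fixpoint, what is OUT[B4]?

Answer: {a: 2, b: ⊤, c: ⊤, d: ⊤, e: ⊤, f: -1}

Derivation:
Fixpoint table:
  B0: | IN=(all ⊤) | OUT=(all ⊤)
  B1: | IN=(all ⊤) | OUT=(all ⊤)
  B2: | IN=(all ⊤) | OUT={a:2; rest ⊤}
  B3: | IN={a:2; rest ⊤} | OUT={a:2; rest ⊤}
  B4: | IN={a:2; rest ⊤} | OUT={a:2, f:-1; rest ⊤}
  B5: | IN=(all ⊤) | OUT={f:2; rest ⊤}

Merge at B4: IN[B4] = OUT[B2] ⊔ OUT[B3] = {a: 2, b: ⊤, c: ⊤, d: ⊤, e: ⊤, f: ⊤}
Applying B4's transfer function to that IN value gives OUT[B4] (row B4 above).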